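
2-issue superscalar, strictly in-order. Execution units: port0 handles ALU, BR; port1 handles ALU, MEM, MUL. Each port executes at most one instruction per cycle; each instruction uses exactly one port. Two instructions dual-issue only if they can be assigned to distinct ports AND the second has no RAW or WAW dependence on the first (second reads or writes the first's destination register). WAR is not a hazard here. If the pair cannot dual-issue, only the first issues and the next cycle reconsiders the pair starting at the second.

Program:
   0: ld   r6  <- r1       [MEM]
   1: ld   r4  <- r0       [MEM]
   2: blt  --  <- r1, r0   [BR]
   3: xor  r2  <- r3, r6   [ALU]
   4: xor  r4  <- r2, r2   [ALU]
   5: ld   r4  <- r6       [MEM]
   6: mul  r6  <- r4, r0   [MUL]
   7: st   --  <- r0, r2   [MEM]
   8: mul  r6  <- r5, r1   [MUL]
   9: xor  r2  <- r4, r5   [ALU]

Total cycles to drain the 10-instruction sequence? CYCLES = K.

CYCLES = 8

0. ld.MEM @i0  | no-port MEM/MEM
1. ld.MEM/blt.BR @i1&i2  | 2-wide
2. xor.ALU @i3  | RAW r2
3. xor.ALU @i4  | WAW r4
4. ld.MEM @i5  | no-port MEM/MUL
5. mul.MUL @i6  | no-port MUL/MEM
6. st.MEM @i7  | no-port MEM/MUL
7. mul.MUL/xor.ALU @i8&i9  | 2-wide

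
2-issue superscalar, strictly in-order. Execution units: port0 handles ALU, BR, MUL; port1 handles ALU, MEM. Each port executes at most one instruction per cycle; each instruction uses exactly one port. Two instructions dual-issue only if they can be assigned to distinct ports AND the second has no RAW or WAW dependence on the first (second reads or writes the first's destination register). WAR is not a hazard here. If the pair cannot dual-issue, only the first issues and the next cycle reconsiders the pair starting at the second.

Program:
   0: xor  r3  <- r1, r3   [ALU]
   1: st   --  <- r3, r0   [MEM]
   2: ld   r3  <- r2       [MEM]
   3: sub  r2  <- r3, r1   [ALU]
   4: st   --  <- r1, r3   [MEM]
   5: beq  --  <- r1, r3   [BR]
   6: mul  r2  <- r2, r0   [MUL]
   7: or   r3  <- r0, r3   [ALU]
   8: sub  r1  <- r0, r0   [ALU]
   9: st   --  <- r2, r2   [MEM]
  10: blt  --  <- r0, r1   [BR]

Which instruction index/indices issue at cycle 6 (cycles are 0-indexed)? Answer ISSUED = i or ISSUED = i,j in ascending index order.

0. xor.ALU @i0  | RAW r3
1. st.MEM @i1  | no-port MEM/MEM
2. ld.MEM @i2  | RAW r3
3. sub.ALU/st.MEM @i3+i4  | 2-wide
4. beq.BR @i5  | no-port BR/MUL
5. mul.MUL/or.ALU @i6+i7  | 2-wide
6. sub.ALU/st.MEM @i8+i9  | 2-wide
7. blt.BR @i10  | tail

ISSUED = 8,9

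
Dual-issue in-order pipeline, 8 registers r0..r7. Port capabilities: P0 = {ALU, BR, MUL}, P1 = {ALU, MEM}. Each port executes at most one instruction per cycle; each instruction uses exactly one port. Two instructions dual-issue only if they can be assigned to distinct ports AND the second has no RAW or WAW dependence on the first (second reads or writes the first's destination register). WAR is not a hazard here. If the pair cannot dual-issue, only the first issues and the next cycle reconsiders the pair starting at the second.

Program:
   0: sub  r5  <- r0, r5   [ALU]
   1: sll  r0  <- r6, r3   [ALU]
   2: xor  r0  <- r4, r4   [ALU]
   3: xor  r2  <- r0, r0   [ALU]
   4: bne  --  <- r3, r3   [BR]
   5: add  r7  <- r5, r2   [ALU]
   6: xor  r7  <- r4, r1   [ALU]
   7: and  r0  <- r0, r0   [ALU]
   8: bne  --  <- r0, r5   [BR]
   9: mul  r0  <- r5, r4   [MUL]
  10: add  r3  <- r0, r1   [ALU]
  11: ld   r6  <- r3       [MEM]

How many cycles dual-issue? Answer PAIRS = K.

t=0 i0,i1:sub.ALU+sll.ALU ; 2-wide
t=1 i2:xor.ALU ; RAW r0
t=2 i3,i4:xor.ALU+bne.BR ; 2-wide
t=3 i5:add.ALU ; WAW r7
t=4 i6,i7:xor.ALU+and.ALU ; 2-wide
t=5 i8:bne.BR ; no-port BR/MUL
t=6 i9:mul.MUL ; RAW r0
t=7 i10:add.ALU ; RAW r3
t=8 i11:ld.MEM ; tail

PAIRS = 3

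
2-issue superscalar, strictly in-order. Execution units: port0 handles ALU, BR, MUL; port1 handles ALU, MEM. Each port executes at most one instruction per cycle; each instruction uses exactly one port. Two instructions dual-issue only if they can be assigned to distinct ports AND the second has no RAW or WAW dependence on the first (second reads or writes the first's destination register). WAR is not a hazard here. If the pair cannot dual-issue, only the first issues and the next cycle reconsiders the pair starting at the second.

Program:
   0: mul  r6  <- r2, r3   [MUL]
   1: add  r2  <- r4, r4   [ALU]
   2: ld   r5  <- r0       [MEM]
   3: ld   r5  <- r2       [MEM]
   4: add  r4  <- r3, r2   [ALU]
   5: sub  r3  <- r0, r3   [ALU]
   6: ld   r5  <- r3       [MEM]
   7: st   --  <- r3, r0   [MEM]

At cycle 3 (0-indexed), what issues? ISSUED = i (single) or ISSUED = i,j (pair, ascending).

ISSUED = 5

  cy0 -> i0,i1 (mul+add) pair
  cy1 -> i2 (ld) no-port MEM/MEM
  cy2 -> i3,i4 (ld+add) pair
  cy3 -> i5 (sub) RAW r3
  cy4 -> i6 (ld) no-port MEM/MEM
  cy5 -> i7 (st) tail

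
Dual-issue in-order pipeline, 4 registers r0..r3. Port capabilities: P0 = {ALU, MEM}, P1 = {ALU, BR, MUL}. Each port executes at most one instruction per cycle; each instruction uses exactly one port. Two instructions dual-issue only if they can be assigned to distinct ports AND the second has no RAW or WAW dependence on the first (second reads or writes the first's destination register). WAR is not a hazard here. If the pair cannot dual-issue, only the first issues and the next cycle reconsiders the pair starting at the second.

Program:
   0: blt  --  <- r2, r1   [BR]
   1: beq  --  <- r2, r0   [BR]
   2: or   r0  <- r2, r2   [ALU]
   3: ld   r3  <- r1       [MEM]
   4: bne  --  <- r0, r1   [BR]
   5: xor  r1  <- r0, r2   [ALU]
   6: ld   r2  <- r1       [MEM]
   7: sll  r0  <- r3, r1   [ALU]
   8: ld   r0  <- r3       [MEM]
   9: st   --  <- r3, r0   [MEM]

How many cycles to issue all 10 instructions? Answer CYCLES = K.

CYCLES = 7

[0] i0  blt  -- no-port BR/BR
[1] i1+i2  beq/or  -- pair
[2] i3+i4  ld/bne  -- pair
[3] i5  xor  -- RAW r1
[4] i6+i7  ld/sll  -- pair
[5] i8  ld  -- no-port MEM/MEM
[6] i9  st  -- tail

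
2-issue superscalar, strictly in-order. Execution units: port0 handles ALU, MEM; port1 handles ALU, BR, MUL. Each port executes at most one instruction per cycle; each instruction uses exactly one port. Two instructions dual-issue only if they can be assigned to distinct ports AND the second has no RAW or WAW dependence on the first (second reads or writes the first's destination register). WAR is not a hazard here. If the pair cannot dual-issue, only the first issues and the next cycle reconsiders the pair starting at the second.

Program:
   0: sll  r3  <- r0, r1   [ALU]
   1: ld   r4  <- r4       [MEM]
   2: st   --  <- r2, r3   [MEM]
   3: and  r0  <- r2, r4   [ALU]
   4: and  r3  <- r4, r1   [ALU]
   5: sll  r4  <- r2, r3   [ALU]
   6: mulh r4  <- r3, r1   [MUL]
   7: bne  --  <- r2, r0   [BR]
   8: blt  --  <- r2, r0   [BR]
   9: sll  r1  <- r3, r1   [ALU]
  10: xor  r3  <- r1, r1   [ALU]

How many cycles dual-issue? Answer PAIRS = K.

#0 head=0: sll;ld i0/i1 2-wide
#1 head=2: st;and i2/i3 2-wide
#2 head=4: and i4 RAW r3
#3 head=5: sll i5 WAW r4
#4 head=6: mulh i6 no-port MUL/BR
#5 head=7: bne i7 no-port BR/BR
#6 head=8: blt;sll i8/i9 2-wide
#7 head=10: xor i10 tail

PAIRS = 3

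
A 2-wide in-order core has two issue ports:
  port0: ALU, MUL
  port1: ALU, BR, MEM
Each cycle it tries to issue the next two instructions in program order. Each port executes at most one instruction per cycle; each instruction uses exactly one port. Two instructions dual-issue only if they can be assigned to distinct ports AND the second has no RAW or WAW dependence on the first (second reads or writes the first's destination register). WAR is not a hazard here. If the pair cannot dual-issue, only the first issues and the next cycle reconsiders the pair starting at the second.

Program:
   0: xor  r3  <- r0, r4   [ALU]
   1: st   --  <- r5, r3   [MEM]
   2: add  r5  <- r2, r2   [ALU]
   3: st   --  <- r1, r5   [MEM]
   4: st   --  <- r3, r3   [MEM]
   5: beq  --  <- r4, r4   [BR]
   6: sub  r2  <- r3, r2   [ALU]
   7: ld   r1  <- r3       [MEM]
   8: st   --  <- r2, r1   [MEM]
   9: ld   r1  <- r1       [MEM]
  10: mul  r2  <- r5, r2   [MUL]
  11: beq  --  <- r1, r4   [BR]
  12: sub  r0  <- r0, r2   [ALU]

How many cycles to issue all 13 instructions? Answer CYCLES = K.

CYCLES = 9

t=0 i0:xor ; RAW r3
t=1 i1&i2:st+add ; pair
t=2 i3:st ; no-port MEM/MEM
t=3 i4:st ; no-port MEM/BR
t=4 i5&i6:beq+sub ; pair
t=5 i7:ld ; no-port MEM/MEM
t=6 i8:st ; no-port MEM/MEM
t=7 i9&i10:ld+mul ; pair
t=8 i11&i12:beq+sub ; pair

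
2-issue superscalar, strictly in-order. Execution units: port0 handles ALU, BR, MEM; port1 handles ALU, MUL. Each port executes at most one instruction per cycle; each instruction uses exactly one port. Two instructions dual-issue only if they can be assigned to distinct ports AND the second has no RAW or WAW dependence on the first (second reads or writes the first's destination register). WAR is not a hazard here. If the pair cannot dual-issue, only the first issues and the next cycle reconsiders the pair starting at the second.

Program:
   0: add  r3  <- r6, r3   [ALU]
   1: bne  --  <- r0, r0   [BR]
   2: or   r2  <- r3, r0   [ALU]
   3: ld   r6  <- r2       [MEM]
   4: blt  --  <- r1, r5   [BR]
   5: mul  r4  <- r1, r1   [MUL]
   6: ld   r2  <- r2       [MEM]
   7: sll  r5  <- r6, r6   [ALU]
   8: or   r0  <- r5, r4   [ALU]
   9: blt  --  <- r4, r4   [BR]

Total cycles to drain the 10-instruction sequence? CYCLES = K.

[0] i0,i1  add/bne  -- pair
[1] i2  or  -- RAW r2
[2] i3  ld  -- no-port MEM/BR
[3] i4,i5  blt/mul  -- pair
[4] i6,i7  ld/sll  -- pair
[5] i8,i9  or/blt  -- pair

CYCLES = 6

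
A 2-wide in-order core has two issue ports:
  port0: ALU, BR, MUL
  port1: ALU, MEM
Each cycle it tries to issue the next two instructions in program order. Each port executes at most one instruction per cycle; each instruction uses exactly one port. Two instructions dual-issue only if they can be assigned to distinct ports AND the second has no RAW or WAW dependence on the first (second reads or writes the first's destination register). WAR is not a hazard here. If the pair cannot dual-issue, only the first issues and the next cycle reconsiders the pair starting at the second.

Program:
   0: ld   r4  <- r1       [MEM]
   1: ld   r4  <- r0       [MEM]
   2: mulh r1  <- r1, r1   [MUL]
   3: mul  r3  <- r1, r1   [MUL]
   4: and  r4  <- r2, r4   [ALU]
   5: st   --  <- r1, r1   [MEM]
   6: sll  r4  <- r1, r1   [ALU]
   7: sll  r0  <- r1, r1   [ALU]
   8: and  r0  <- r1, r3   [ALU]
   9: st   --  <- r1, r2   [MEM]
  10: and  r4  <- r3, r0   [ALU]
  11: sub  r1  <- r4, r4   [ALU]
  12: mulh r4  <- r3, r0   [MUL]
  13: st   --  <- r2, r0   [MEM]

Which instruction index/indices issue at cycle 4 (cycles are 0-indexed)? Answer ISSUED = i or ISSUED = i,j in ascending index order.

ISSUED = 7

c0: i0 ld  no-port MEM/MEM
c1: i1,i2 ld/mulh  dual
c2: i3,i4 mul/and  dual
c3: i5,i6 st/sll  dual
c4: i7 sll  WAW r0
c5: i8,i9 and/st  dual
c6: i10 and  RAW r4
c7: i11,i12 sub/mulh  dual
c8: i13 st  tail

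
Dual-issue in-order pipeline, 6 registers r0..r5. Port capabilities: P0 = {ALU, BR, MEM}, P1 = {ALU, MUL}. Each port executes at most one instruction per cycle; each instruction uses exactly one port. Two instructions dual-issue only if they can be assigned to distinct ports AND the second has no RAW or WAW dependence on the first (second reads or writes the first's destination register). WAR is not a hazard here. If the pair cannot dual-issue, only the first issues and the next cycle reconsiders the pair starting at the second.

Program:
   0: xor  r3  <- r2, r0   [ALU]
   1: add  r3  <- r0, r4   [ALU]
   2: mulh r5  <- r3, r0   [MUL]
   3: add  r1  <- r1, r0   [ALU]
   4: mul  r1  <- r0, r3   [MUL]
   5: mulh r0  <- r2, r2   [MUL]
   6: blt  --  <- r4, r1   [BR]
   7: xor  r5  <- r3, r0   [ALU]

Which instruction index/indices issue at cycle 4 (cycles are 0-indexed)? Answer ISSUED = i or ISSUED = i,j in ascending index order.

ISSUED = 5,6

#0 head=0: xor i0 WAW r3
#1 head=1: add i1 RAW r3
#2 head=2: mulh add i2+i3 dual
#3 head=4: mul i4 no-port MUL/MUL
#4 head=5: mulh blt i5+i6 dual
#5 head=7: xor i7 tail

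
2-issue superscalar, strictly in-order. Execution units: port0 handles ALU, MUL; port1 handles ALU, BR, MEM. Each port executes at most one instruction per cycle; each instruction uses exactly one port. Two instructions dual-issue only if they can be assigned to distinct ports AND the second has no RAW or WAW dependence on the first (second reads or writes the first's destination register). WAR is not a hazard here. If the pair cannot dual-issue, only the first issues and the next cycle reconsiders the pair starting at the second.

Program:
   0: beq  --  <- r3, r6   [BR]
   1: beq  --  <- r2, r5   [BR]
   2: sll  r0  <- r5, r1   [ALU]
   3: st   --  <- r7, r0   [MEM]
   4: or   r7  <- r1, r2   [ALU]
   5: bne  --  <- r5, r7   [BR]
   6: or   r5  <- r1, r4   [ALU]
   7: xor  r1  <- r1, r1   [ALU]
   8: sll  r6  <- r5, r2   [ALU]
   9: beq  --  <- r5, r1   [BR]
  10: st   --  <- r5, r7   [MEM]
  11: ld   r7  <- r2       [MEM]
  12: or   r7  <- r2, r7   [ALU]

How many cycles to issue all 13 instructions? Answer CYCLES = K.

CYCLES = 9

c0: i0 beq.BR  no-port BR/BR
c1: i1&i2 beq.BR;sll.ALU  pair
c2: i3&i4 st.MEM;or.ALU  pair
c3: i5&i6 bne.BR;or.ALU  pair
c4: i7&i8 xor.ALU;sll.ALU  pair
c5: i9 beq.BR  no-port BR/MEM
c6: i10 st.MEM  no-port MEM/MEM
c7: i11 ld.MEM  RAW+WAW r7
c8: i12 or.ALU  tail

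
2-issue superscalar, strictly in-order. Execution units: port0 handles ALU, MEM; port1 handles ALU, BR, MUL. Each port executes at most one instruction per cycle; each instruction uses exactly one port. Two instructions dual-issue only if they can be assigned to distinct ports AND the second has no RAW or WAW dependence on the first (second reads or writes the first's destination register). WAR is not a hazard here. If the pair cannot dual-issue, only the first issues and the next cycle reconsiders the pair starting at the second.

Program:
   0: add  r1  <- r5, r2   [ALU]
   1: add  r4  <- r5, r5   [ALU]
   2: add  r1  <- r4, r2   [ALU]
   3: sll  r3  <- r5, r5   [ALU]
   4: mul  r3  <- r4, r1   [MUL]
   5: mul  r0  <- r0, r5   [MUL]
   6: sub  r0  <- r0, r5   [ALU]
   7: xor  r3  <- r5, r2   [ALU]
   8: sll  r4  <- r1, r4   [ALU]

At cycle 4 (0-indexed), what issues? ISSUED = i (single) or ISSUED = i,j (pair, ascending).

[0] i0+i1  add.ALU/add.ALU  -- 2-wide
[1] i2+i3  add.ALU/sll.ALU  -- 2-wide
[2] i4  mul.MUL  -- no-port MUL/MUL
[3] i5  mul.MUL  -- RAW+WAW r0
[4] i6+i7  sub.ALU/xor.ALU  -- 2-wide
[5] i8  sll.ALU  -- tail

ISSUED = 6,7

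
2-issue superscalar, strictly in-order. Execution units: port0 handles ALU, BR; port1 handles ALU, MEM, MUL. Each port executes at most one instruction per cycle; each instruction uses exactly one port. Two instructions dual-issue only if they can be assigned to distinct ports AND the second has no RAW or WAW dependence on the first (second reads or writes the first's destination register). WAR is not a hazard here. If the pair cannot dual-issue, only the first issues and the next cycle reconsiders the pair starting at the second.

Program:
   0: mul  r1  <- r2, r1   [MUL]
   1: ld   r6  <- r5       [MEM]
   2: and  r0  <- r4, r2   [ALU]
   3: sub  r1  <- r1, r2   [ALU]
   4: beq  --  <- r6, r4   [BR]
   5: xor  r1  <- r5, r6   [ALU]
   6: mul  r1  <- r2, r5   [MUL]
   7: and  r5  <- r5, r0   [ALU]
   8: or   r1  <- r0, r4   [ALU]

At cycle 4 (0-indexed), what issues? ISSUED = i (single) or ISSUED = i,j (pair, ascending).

[0] i0  mul  -- no-port MUL/MEM
[1] i1/i2  ld;and  -- pair
[2] i3/i4  sub;beq  -- pair
[3] i5  xor  -- WAW r1
[4] i6/i7  mul;and  -- pair
[5] i8  or  -- tail

ISSUED = 6,7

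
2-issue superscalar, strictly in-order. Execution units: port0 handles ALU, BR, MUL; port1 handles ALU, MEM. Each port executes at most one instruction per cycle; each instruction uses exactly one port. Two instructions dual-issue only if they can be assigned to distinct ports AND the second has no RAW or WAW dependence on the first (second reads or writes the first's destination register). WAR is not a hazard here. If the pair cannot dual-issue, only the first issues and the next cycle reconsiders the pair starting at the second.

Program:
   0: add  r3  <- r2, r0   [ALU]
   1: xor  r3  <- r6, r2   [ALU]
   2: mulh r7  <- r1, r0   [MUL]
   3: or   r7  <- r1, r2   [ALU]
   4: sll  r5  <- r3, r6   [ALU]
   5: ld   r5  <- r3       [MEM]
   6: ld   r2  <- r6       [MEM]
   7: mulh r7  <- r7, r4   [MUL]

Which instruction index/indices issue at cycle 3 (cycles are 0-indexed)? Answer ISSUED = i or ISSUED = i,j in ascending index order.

  cy0 -> i0 (add.ALU) WAW r3
  cy1 -> i1&i2 (xor.ALU+mulh.MUL) 2-wide
  cy2 -> i3&i4 (or.ALU+sll.ALU) 2-wide
  cy3 -> i5 (ld.MEM) no-port MEM/MEM
  cy4 -> i6&i7 (ld.MEM+mulh.MUL) 2-wide

ISSUED = 5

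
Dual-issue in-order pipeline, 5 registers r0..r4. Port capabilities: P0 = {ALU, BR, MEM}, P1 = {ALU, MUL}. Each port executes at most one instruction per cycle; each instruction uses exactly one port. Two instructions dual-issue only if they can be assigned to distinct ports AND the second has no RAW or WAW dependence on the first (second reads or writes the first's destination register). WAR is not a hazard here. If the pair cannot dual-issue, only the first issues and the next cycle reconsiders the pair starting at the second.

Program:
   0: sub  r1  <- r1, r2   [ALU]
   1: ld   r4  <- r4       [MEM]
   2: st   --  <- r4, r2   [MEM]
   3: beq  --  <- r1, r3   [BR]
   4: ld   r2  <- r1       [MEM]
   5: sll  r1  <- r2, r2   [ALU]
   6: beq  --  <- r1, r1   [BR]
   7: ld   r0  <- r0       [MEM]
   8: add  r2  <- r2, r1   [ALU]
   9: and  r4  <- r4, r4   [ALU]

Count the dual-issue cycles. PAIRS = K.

PAIRS = 2

0. sub.ALU/ld.MEM @i0+i1  | dual
1. st.MEM @i2  | no-port MEM/BR
2. beq.BR @i3  | no-port BR/MEM
3. ld.MEM @i4  | RAW r2
4. sll.ALU @i5  | RAW r1
5. beq.BR @i6  | no-port BR/MEM
6. ld.MEM/add.ALU @i7+i8  | dual
7. and.ALU @i9  | tail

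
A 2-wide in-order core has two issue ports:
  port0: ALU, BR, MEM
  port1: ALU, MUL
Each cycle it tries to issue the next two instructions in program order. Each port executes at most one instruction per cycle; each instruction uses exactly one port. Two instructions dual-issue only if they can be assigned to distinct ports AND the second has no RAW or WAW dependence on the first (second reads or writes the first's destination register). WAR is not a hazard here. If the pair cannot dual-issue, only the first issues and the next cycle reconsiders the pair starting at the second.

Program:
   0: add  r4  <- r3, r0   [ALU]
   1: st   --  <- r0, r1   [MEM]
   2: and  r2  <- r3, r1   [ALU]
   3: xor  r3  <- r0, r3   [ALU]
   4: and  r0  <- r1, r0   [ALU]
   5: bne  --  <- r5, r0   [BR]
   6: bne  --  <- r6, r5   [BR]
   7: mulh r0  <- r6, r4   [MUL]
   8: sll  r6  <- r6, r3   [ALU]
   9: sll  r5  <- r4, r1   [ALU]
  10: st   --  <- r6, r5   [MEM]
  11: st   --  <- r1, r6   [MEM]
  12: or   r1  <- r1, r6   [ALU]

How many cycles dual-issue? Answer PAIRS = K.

PAIRS = 5

#0 head=0: add/st i0,i1 pair
#1 head=2: and/xor i2,i3 pair
#2 head=4: and i4 RAW r0
#3 head=5: bne i5 no-port BR/BR
#4 head=6: bne/mulh i6,i7 pair
#5 head=8: sll/sll i8,i9 pair
#6 head=10: st i10 no-port MEM/MEM
#7 head=11: st/or i11,i12 pair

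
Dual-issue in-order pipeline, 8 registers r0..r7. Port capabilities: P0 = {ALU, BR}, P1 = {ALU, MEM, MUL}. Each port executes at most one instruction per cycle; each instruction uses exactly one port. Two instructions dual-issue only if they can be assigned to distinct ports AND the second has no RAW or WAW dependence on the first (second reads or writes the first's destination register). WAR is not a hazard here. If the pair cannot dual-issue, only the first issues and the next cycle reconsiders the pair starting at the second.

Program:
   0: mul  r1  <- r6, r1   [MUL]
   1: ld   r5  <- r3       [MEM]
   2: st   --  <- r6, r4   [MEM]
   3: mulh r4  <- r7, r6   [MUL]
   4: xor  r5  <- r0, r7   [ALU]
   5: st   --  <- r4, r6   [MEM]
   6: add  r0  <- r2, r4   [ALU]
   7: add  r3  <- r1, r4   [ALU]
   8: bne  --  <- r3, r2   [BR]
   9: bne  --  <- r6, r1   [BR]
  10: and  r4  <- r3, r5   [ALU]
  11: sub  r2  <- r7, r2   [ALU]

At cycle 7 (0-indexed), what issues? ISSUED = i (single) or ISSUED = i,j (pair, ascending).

[0] i0  mul  -- no-port MUL/MEM
[1] i1  ld  -- no-port MEM/MEM
[2] i2  st  -- no-port MEM/MUL
[3] i3,i4  mulh+xor  -- dual
[4] i5,i6  st+add  -- dual
[5] i7  add  -- RAW r3
[6] i8  bne  -- no-port BR/BR
[7] i9,i10  bne+and  -- dual
[8] i11  sub  -- tail

ISSUED = 9,10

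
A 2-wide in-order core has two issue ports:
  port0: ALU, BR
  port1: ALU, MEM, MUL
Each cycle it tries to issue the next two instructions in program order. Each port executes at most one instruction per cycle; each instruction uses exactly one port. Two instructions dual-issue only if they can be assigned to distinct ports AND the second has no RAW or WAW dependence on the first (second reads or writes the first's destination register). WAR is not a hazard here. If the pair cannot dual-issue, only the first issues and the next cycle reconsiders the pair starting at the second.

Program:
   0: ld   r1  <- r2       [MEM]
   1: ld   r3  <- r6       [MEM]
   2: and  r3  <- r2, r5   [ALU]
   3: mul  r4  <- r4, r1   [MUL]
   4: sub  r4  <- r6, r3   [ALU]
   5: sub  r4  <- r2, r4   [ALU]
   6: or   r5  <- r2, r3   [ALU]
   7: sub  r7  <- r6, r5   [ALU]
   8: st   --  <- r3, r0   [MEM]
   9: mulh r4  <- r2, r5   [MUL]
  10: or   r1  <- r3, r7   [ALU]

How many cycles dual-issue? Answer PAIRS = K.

[0] i0  ld  -- no-port MEM/MEM
[1] i1  ld  -- WAW r3
[2] i2+i3  and mul  -- dual
[3] i4  sub  -- RAW+WAW r4
[4] i5+i6  sub or  -- dual
[5] i7+i8  sub st  -- dual
[6] i9+i10  mulh or  -- dual

PAIRS = 4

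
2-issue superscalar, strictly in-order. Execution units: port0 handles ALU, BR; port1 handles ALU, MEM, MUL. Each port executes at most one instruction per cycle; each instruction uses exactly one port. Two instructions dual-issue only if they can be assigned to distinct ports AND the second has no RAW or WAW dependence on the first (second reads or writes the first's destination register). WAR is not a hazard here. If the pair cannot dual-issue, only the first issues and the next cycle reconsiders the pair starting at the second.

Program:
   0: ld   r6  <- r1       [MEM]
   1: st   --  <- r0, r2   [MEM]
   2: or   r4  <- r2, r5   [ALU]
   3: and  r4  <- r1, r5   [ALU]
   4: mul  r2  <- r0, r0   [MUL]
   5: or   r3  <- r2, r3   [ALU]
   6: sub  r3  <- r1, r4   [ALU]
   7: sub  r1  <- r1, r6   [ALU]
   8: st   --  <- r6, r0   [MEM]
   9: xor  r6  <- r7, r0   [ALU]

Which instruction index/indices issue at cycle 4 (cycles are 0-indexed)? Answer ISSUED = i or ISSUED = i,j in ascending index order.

ISSUED = 6,7

#0 head=0: ld.MEM i0 no-port MEM/MEM
#1 head=1: st.MEM+or.ALU i1,i2 pair
#2 head=3: and.ALU+mul.MUL i3,i4 pair
#3 head=5: or.ALU i5 WAW r3
#4 head=6: sub.ALU+sub.ALU i6,i7 pair
#5 head=8: st.MEM+xor.ALU i8,i9 pair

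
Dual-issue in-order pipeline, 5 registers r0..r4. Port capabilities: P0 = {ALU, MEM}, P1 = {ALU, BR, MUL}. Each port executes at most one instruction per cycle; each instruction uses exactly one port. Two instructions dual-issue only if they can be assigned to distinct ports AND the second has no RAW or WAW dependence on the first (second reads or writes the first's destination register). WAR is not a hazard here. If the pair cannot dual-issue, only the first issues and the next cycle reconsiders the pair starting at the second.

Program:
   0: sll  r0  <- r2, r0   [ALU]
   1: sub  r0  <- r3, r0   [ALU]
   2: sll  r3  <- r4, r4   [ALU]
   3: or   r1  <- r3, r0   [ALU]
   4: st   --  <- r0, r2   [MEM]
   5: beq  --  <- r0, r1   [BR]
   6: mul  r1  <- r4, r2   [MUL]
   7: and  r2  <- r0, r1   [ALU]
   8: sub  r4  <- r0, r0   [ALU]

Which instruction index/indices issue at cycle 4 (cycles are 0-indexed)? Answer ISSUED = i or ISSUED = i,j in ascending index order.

  cy0 -> i0 (sll.ALU) RAW+WAW r0
  cy1 -> i1+i2 (sub.ALU+sll.ALU) pair
  cy2 -> i3+i4 (or.ALU+st.MEM) pair
  cy3 -> i5 (beq.BR) no-port BR/MUL
  cy4 -> i6 (mul.MUL) RAW r1
  cy5 -> i7+i8 (and.ALU+sub.ALU) pair

ISSUED = 6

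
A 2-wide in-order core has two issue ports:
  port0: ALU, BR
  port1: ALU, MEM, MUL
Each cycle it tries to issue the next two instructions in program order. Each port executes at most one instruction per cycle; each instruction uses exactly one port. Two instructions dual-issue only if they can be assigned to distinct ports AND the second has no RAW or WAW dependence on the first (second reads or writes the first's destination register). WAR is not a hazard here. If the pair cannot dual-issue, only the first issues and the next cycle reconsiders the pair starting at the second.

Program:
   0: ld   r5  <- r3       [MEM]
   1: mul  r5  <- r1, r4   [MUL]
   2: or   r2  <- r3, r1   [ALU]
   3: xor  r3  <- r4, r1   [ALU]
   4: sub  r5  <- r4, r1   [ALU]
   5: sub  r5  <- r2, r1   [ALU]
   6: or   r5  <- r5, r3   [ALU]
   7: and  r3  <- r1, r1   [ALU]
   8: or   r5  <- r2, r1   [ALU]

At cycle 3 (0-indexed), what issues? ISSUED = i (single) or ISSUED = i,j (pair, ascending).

0. ld @i0  | no-port MEM/MUL
1. mul/or @i1&i2  | 2-wide
2. xor/sub @i3&i4  | 2-wide
3. sub @i5  | RAW+WAW r5
4. or/and @i6&i7  | 2-wide
5. or @i8  | tail

ISSUED = 5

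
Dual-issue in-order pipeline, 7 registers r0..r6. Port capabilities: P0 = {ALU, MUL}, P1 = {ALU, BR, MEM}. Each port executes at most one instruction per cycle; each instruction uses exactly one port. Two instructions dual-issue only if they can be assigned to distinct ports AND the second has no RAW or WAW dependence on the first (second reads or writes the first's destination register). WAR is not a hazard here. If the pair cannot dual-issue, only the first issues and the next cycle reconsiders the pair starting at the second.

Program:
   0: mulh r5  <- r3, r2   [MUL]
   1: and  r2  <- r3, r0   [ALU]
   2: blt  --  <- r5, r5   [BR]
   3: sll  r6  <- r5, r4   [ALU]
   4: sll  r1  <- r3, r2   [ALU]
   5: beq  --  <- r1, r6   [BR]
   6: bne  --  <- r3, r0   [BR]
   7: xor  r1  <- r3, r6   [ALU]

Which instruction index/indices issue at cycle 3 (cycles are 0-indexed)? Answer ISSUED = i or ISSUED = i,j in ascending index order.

c0: i0&i1 mulh.MUL;and.ALU  pair
c1: i2&i3 blt.BR;sll.ALU  pair
c2: i4 sll.ALU  RAW r1
c3: i5 beq.BR  no-port BR/BR
c4: i6&i7 bne.BR;xor.ALU  pair

ISSUED = 5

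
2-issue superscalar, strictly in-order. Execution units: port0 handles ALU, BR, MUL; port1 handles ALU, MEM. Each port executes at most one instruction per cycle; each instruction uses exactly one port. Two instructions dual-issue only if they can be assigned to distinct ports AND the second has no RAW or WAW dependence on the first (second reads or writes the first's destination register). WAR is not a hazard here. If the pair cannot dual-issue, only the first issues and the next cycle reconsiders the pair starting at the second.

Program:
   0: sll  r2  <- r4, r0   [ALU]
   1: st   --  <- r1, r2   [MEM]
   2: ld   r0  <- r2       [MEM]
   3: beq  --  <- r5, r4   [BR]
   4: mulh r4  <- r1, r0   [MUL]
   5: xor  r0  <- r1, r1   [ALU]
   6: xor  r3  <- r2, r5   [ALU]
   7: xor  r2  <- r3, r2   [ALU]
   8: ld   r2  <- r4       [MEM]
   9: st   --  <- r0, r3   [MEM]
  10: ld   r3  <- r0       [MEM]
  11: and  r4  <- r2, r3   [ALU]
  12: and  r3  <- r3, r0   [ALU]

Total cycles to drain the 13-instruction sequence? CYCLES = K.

CYCLES = 10

  cy0 -> i0 (sll.ALU) RAW r2
  cy1 -> i1 (st.MEM) no-port MEM/MEM
  cy2 -> i2/i3 (ld.MEM/beq.BR) dual
  cy3 -> i4/i5 (mulh.MUL/xor.ALU) dual
  cy4 -> i6 (xor.ALU) RAW r3
  cy5 -> i7 (xor.ALU) WAW r2
  cy6 -> i8 (ld.MEM) no-port MEM/MEM
  cy7 -> i9 (st.MEM) no-port MEM/MEM
  cy8 -> i10 (ld.MEM) RAW r3
  cy9 -> i11/i12 (and.ALU/and.ALU) dual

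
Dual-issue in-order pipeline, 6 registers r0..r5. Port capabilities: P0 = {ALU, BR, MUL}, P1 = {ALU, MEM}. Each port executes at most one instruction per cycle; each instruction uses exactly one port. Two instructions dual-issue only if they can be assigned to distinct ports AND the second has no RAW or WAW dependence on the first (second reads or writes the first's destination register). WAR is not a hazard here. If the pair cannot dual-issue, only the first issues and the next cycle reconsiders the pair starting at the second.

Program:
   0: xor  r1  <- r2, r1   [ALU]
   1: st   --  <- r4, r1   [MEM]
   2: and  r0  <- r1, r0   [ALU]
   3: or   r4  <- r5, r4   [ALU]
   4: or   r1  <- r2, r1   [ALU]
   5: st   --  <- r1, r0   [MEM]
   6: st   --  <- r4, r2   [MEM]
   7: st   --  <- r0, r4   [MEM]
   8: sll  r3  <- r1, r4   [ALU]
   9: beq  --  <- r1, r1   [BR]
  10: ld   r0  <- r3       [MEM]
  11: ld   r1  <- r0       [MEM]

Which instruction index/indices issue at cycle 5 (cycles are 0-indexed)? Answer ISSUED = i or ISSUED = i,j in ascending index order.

#0 head=0: xor i0 RAW r1
#1 head=1: st+and i1,i2 2-wide
#2 head=3: or+or i3,i4 2-wide
#3 head=5: st i5 no-port MEM/MEM
#4 head=6: st i6 no-port MEM/MEM
#5 head=7: st+sll i7,i8 2-wide
#6 head=9: beq+ld i9,i10 2-wide
#7 head=11: ld i11 tail

ISSUED = 7,8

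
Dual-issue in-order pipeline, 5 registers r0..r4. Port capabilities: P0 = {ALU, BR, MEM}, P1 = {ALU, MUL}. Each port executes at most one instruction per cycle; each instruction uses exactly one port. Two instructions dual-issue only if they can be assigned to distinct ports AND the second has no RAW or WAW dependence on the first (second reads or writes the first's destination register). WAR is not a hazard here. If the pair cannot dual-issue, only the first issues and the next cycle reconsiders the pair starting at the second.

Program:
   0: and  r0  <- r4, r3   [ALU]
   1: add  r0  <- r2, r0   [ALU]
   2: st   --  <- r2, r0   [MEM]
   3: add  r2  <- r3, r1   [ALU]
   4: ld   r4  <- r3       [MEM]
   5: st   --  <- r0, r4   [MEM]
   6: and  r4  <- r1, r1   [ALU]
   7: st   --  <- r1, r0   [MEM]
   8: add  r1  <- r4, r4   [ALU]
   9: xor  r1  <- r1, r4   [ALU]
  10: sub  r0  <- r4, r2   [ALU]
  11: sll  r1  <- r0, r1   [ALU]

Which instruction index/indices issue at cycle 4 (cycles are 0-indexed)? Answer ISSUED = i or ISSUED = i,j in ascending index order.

ISSUED = 5,6

[0] i0  and  -- RAW+WAW r0
[1] i1  add  -- RAW r0
[2] i2/i3  st add  -- pair
[3] i4  ld  -- no-port MEM/MEM
[4] i5/i6  st and  -- pair
[5] i7/i8  st add  -- pair
[6] i9/i10  xor sub  -- pair
[7] i11  sll  -- tail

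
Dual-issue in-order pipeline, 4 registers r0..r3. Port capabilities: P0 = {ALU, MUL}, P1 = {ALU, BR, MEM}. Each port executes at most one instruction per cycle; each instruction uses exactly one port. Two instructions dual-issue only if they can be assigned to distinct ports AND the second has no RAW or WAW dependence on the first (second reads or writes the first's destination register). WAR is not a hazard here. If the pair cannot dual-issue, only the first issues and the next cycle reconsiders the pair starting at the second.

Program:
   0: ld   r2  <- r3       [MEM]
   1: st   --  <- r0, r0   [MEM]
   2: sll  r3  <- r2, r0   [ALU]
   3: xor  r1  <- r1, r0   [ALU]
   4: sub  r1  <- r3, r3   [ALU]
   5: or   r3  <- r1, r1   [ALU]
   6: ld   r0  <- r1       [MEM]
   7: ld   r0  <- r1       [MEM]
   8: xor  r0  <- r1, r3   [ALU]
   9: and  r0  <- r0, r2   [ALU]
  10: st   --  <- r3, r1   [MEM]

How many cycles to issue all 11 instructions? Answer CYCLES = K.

t=0 i0:ld ; no-port MEM/MEM
t=1 i1+i2:st sll ; 2-wide
t=2 i3:xor ; WAW r1
t=3 i4:sub ; RAW r1
t=4 i5+i6:or ld ; 2-wide
t=5 i7:ld ; WAW r0
t=6 i8:xor ; RAW+WAW r0
t=7 i9+i10:and st ; 2-wide

CYCLES = 8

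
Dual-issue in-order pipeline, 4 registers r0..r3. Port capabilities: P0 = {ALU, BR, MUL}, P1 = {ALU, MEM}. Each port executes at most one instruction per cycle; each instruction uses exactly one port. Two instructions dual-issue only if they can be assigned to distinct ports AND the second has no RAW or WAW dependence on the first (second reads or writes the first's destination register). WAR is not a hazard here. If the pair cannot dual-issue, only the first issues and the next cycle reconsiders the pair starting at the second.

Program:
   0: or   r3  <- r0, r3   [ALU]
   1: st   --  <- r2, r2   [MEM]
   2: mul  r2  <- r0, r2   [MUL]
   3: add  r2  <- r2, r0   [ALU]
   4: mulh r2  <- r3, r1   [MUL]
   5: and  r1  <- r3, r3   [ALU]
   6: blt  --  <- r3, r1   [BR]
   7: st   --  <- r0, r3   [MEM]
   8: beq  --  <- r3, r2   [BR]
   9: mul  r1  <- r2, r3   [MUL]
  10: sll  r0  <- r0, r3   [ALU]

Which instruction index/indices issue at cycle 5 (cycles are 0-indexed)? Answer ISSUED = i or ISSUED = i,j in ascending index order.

ISSUED = 8

  cy0 -> i0&i1 (or+st) 2-wide
  cy1 -> i2 (mul) RAW+WAW r2
  cy2 -> i3 (add) WAW r2
  cy3 -> i4&i5 (mulh+and) 2-wide
  cy4 -> i6&i7 (blt+st) 2-wide
  cy5 -> i8 (beq) no-port BR/MUL
  cy6 -> i9&i10 (mul+sll) 2-wide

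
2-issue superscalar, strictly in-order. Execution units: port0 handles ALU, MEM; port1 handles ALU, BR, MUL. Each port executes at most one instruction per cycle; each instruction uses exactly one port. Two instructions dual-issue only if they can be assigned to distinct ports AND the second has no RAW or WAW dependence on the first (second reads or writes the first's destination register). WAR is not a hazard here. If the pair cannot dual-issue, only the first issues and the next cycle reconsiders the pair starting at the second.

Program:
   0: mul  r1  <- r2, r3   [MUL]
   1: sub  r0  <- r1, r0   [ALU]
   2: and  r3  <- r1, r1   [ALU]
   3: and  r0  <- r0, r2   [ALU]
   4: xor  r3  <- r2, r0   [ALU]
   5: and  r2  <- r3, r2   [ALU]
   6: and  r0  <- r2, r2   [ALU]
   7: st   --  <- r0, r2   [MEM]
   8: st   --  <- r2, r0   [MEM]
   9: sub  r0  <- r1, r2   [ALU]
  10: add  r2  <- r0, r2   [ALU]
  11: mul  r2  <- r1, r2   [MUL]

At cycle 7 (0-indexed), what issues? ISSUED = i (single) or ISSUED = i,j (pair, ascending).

[0] i0  mul.MUL  -- RAW r1
[1] i1/i2  sub.ALU/and.ALU  -- pair
[2] i3  and.ALU  -- RAW r0
[3] i4  xor.ALU  -- RAW r3
[4] i5  and.ALU  -- RAW r2
[5] i6  and.ALU  -- RAW r0
[6] i7  st.MEM  -- no-port MEM/MEM
[7] i8/i9  st.MEM/sub.ALU  -- pair
[8] i10  add.ALU  -- RAW+WAW r2
[9] i11  mul.MUL  -- tail

ISSUED = 8,9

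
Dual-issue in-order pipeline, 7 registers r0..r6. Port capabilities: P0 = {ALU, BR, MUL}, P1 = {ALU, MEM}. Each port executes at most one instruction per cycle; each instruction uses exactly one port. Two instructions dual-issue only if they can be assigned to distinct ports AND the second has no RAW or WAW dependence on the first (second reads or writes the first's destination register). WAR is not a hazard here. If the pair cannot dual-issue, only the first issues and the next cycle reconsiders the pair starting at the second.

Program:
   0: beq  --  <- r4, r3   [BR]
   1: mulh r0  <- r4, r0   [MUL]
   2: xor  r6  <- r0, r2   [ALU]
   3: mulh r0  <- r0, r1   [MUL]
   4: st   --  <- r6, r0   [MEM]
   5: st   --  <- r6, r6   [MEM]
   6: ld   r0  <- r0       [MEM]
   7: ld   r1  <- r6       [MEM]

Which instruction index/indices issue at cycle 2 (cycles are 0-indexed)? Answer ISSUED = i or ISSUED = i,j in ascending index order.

#0 head=0: beq.BR i0 no-port BR/MUL
#1 head=1: mulh.MUL i1 RAW r0
#2 head=2: xor.ALU mulh.MUL i2+i3 dual
#3 head=4: st.MEM i4 no-port MEM/MEM
#4 head=5: st.MEM i5 no-port MEM/MEM
#5 head=6: ld.MEM i6 no-port MEM/MEM
#6 head=7: ld.MEM i7 tail

ISSUED = 2,3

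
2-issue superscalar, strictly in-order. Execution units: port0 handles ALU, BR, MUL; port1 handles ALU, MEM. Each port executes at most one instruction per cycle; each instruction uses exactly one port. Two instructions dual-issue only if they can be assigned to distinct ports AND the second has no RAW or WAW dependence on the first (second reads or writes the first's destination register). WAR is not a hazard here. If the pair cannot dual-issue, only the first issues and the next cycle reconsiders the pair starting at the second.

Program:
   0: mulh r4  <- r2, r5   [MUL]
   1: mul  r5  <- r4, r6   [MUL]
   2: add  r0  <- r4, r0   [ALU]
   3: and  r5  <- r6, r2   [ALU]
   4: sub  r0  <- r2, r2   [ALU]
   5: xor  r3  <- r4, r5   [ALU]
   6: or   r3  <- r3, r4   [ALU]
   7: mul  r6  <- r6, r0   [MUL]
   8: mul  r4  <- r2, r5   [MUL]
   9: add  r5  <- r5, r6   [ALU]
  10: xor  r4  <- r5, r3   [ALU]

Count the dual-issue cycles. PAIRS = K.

[0] i0  mulh.MUL  -- no-port MUL/MUL
[1] i1+i2  mul.MUL;add.ALU  -- pair
[2] i3+i4  and.ALU;sub.ALU  -- pair
[3] i5  xor.ALU  -- RAW+WAW r3
[4] i6+i7  or.ALU;mul.MUL  -- pair
[5] i8+i9  mul.MUL;add.ALU  -- pair
[6] i10  xor.ALU  -- tail

PAIRS = 4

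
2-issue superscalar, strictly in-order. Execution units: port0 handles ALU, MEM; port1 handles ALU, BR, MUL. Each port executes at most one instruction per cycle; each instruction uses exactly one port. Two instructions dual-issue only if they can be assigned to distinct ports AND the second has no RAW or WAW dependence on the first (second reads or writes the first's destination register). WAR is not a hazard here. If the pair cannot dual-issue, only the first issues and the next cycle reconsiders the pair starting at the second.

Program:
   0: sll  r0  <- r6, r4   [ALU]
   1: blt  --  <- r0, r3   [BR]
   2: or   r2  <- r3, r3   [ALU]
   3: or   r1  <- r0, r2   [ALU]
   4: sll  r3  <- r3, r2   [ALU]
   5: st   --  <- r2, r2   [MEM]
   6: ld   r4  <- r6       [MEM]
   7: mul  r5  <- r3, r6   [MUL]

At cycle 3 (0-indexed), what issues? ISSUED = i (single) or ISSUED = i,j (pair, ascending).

ISSUED = 5

#0 head=0: sll.ALU i0 RAW r0
#1 head=1: blt.BR or.ALU i1,i2 2-wide
#2 head=3: or.ALU sll.ALU i3,i4 2-wide
#3 head=5: st.MEM i5 no-port MEM/MEM
#4 head=6: ld.MEM mul.MUL i6,i7 2-wide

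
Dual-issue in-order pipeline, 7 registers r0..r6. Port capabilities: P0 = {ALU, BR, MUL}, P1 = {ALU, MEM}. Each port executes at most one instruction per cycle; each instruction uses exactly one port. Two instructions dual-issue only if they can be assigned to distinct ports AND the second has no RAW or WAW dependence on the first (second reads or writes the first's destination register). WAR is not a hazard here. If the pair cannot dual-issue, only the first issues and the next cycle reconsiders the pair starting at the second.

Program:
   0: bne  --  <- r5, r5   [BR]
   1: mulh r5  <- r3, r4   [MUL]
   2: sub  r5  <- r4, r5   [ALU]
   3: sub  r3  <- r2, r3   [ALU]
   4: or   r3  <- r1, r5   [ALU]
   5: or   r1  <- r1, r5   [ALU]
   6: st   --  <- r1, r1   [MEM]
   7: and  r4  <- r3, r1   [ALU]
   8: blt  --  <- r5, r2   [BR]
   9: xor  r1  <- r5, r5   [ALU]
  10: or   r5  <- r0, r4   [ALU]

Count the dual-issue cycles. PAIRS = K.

PAIRS = 4

#0 head=0: bne.BR i0 no-port BR/MUL
#1 head=1: mulh.MUL i1 RAW+WAW r5
#2 head=2: sub.ALU;sub.ALU i2/i3 2-wide
#3 head=4: or.ALU;or.ALU i4/i5 2-wide
#4 head=6: st.MEM;and.ALU i6/i7 2-wide
#5 head=8: blt.BR;xor.ALU i8/i9 2-wide
#6 head=10: or.ALU i10 tail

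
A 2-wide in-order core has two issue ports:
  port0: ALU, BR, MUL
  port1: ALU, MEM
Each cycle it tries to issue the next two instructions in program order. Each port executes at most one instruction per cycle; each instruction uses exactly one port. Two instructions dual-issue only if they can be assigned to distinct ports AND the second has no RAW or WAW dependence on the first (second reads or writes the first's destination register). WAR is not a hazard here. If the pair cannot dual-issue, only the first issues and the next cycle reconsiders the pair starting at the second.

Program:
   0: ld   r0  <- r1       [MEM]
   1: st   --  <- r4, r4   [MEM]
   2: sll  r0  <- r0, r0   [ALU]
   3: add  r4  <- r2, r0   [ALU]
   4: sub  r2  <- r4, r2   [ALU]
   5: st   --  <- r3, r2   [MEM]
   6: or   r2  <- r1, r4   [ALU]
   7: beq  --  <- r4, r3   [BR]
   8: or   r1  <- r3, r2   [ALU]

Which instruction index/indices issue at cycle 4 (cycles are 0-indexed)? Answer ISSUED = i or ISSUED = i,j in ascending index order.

ISSUED = 5,6

t=0 i0:ld.MEM ; no-port MEM/MEM
t=1 i1&i2:st.MEM;sll.ALU ; dual
t=2 i3:add.ALU ; RAW r4
t=3 i4:sub.ALU ; RAW r2
t=4 i5&i6:st.MEM;or.ALU ; dual
t=5 i7&i8:beq.BR;or.ALU ; dual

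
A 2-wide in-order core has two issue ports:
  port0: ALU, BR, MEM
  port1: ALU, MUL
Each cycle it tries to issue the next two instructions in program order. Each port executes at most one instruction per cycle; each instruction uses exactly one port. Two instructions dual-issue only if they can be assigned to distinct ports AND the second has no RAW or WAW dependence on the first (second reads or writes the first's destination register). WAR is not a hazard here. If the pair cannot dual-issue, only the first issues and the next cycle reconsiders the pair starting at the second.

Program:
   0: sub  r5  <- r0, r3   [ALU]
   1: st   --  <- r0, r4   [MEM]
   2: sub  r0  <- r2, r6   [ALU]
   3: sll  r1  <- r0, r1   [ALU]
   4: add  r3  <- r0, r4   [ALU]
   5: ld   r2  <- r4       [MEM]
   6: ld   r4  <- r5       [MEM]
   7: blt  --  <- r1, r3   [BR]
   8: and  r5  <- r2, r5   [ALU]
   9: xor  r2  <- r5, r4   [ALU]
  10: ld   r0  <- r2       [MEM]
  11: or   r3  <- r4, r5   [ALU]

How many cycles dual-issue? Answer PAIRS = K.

0. sub.ALU;st.MEM @i0/i1  | dual
1. sub.ALU @i2  | RAW r0
2. sll.ALU;add.ALU @i3/i4  | dual
3. ld.MEM @i5  | no-port MEM/MEM
4. ld.MEM @i6  | no-port MEM/BR
5. blt.BR;and.ALU @i7/i8  | dual
6. xor.ALU @i9  | RAW r2
7. ld.MEM;or.ALU @i10/i11  | dual

PAIRS = 4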